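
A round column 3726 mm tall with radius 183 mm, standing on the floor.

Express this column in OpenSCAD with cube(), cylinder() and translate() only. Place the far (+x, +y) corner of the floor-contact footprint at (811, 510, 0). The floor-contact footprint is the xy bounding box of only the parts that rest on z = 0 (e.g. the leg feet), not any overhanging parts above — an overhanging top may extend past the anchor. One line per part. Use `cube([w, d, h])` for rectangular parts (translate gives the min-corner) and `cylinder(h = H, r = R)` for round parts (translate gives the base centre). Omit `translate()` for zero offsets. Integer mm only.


translate([628, 327, 0]) cylinder(h = 3726, r = 183);


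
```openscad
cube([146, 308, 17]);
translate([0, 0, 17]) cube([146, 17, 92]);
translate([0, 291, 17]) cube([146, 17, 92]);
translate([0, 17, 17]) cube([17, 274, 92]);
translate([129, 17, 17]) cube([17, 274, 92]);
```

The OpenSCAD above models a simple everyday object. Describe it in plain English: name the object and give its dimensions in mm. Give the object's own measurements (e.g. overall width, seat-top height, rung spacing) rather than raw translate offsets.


An open-topped rectangular box: outside dimensions 146×308×109 mm, with a uniform wall and base thickness of 17 mm. The base is a full 146×308 slab on the floor; four walls sit on top of the base. The front and back walls (the −y and +y sides) span the full width; the two side walls fit between them.


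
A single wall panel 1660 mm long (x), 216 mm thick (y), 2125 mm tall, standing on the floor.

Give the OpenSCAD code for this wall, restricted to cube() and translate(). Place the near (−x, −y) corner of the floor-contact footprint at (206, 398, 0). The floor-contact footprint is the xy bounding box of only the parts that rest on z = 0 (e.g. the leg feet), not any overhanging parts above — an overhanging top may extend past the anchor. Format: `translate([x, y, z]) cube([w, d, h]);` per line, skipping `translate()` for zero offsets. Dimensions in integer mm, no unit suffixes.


translate([206, 398, 0]) cube([1660, 216, 2125]);


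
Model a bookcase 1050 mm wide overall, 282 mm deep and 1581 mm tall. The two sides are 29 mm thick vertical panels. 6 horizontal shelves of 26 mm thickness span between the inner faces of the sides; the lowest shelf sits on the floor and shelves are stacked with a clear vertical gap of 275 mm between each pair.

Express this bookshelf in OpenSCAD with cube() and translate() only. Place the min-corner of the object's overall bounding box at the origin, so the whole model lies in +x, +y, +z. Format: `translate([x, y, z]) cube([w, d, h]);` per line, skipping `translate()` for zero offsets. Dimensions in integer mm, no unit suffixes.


cube([29, 282, 1581]);
translate([1021, 0, 0]) cube([29, 282, 1581]);
translate([29, 0, 0]) cube([992, 282, 26]);
translate([29, 0, 301]) cube([992, 282, 26]);
translate([29, 0, 602]) cube([992, 282, 26]);
translate([29, 0, 903]) cube([992, 282, 26]);
translate([29, 0, 1204]) cube([992, 282, 26]);
translate([29, 0, 1505]) cube([992, 282, 26]);


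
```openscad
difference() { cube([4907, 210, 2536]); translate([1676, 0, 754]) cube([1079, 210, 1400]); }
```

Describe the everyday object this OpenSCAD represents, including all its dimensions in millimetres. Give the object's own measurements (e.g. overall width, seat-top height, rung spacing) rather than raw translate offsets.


A wall 4907 mm long (x), 210 mm thick (y), 2536 mm tall, with a rectangular window opening cut through it. The opening is 1079 mm wide and 1400 mm tall; its sill is at z = 754 mm and its near (−x) edge is 1676 mm from the wall's −x end. The opening passes through the full wall thickness.


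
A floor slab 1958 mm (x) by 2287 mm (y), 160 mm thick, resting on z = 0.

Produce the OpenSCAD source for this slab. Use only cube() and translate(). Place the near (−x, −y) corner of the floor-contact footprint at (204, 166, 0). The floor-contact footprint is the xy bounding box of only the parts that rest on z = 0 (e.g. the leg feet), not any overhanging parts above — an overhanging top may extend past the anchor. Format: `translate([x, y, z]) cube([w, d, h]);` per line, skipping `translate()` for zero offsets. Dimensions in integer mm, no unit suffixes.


translate([204, 166, 0]) cube([1958, 2287, 160]);


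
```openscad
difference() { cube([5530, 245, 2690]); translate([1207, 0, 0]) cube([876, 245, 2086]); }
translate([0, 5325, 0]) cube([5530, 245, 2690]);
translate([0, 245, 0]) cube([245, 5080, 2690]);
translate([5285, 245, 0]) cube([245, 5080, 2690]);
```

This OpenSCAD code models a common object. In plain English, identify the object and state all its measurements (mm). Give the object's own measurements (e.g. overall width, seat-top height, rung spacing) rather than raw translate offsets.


A single room: four walls, each 2690 mm tall and 245 mm thick, enclosing an outside footprint 5530×5570 mm (x × y), no floor or roof. The front and back walls (−y and +y sides) run the full x-width; the side walls fit between their inner faces. A door opening 876 mm wide and 2086 mm tall is cut through the front wall from the floor up, its −x edge 1207 mm from the wall's −x end.


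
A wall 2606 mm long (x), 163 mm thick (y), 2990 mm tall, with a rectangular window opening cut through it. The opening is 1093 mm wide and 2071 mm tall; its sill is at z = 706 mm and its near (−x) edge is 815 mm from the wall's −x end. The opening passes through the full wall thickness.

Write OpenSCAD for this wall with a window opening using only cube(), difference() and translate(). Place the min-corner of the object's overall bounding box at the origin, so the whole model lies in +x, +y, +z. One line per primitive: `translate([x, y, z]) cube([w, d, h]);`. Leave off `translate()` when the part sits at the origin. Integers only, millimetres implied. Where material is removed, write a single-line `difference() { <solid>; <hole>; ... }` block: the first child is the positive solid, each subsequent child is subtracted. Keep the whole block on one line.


difference() { cube([2606, 163, 2990]); translate([815, 0, 706]) cube([1093, 163, 2071]); }


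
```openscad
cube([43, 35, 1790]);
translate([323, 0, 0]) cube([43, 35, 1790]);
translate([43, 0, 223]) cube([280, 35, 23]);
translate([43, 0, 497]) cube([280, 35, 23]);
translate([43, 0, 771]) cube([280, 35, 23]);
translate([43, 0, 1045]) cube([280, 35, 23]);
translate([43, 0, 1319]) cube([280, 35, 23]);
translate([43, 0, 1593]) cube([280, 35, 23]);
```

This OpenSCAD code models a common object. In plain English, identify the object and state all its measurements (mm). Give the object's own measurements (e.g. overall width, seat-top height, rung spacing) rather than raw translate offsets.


A straight ladder. Two 43×35 mm vertical rails, 1790 mm tall, stand 366 mm apart (outside-to-outside) with their front faces coplanar on the −y side. 6 rungs, each 35 mm deep and 23 mm tall, span between the inner faces of the rails, front faces flush with the rails. The lowest rung's underside is at z = 223 mm and rungs are spaced 274 mm apart (underside to underside).


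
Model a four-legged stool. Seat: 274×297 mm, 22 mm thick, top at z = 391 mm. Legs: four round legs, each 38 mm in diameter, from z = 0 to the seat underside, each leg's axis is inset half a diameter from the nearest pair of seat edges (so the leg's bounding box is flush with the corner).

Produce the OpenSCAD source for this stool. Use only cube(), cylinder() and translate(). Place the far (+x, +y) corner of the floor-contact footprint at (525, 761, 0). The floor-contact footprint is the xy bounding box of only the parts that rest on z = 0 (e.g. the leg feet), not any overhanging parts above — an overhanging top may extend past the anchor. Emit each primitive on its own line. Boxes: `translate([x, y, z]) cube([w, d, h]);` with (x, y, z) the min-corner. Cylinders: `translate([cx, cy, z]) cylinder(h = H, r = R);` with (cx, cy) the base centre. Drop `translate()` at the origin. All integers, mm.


translate([251, 464, 369]) cube([274, 297, 22]);
translate([270, 483, 0]) cylinder(h = 369, r = 19);
translate([506, 483, 0]) cylinder(h = 369, r = 19);
translate([270, 742, 0]) cylinder(h = 369, r = 19);
translate([506, 742, 0]) cylinder(h = 369, r = 19);


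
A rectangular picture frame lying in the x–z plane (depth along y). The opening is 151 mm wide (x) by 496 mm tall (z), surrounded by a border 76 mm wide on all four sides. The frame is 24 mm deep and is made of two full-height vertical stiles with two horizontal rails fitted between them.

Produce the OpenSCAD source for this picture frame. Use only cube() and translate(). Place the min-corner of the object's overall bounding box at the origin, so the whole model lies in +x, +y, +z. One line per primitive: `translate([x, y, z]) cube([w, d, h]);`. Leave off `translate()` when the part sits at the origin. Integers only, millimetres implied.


cube([76, 24, 648]);
translate([227, 0, 0]) cube([76, 24, 648]);
translate([76, 0, 0]) cube([151, 24, 76]);
translate([76, 0, 572]) cube([151, 24, 76]);


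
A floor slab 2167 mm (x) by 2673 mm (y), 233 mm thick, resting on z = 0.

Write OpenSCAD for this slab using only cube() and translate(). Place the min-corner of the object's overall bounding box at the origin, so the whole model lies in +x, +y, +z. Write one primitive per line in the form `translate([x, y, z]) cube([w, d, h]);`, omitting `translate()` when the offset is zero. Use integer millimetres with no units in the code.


cube([2167, 2673, 233]);


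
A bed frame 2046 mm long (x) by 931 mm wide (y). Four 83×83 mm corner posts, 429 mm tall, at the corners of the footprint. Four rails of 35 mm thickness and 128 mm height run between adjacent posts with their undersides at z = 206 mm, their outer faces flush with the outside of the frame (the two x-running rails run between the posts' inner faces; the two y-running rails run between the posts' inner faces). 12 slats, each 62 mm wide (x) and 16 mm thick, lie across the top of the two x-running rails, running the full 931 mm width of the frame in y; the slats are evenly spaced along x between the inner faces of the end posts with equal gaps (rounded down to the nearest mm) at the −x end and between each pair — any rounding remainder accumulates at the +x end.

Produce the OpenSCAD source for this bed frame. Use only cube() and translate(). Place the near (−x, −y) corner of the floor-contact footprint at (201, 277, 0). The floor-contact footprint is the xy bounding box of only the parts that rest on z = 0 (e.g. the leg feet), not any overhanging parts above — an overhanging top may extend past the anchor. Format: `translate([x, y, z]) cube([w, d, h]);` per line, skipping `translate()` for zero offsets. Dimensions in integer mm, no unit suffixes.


translate([201, 277, 0]) cube([83, 83, 429]);
translate([201, 1125, 0]) cube([83, 83, 429]);
translate([2164, 277, 0]) cube([83, 83, 429]);
translate([2164, 1125, 0]) cube([83, 83, 429]);
translate([284, 277, 206]) cube([1880, 35, 128]);
translate([284, 1173, 206]) cube([1880, 35, 128]);
translate([201, 360, 206]) cube([35, 765, 128]);
translate([2212, 360, 206]) cube([35, 765, 128]);
translate([371, 277, 334]) cube([62, 931, 16]);
translate([520, 277, 334]) cube([62, 931, 16]);
translate([669, 277, 334]) cube([62, 931, 16]);
translate([818, 277, 334]) cube([62, 931, 16]);
translate([967, 277, 334]) cube([62, 931, 16]);
translate([1116, 277, 334]) cube([62, 931, 16]);
translate([1265, 277, 334]) cube([62, 931, 16]);
translate([1414, 277, 334]) cube([62, 931, 16]);
translate([1563, 277, 334]) cube([62, 931, 16]);
translate([1712, 277, 334]) cube([62, 931, 16]);
translate([1861, 277, 334]) cube([62, 931, 16]);
translate([2010, 277, 334]) cube([62, 931, 16]);


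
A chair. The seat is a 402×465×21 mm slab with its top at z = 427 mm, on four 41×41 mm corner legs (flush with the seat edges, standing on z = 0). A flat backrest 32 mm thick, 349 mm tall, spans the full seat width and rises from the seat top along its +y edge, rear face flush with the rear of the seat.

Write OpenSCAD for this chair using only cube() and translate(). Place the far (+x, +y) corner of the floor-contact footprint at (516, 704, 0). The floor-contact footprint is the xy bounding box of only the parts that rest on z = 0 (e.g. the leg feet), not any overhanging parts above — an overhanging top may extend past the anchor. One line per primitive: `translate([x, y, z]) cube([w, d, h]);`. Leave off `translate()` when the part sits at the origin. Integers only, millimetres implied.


translate([114, 239, 406]) cube([402, 465, 21]);
translate([114, 239, 0]) cube([41, 41, 406]);
translate([475, 239, 0]) cube([41, 41, 406]);
translate([114, 663, 0]) cube([41, 41, 406]);
translate([475, 663, 0]) cube([41, 41, 406]);
translate([114, 672, 427]) cube([402, 32, 349]);


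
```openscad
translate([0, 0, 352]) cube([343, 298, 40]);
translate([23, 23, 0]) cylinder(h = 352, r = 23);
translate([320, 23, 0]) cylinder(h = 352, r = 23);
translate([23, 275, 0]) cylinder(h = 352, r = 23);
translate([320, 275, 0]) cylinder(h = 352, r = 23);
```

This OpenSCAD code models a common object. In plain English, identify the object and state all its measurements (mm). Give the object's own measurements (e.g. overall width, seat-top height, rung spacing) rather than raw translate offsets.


A simple wooden stool: a rectangular seat 343 mm (x) by 298 mm (y), 40 mm thick, top face at z = 392 mm, on four round legs, each 46 mm in diameter. The legs rest on z = 0, each leg's axis is inset half a diameter from the nearest pair of seat edges (so the leg's bounding box is flush with the corner).


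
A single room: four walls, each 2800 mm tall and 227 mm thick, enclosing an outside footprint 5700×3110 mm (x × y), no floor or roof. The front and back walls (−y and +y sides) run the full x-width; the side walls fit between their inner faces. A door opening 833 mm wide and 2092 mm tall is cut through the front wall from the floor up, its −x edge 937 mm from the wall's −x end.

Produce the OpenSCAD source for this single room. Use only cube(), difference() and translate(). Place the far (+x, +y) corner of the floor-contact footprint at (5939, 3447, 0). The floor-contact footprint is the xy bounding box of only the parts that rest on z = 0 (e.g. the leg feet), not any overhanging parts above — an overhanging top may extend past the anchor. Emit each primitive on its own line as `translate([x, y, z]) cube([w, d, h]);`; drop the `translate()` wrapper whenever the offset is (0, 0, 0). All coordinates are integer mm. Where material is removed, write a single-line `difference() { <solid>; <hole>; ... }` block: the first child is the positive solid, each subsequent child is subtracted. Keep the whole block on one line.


difference() { translate([239, 337, 0]) cube([5700, 227, 2800]); translate([1176, 337, 0]) cube([833, 227, 2092]); }
translate([239, 3220, 0]) cube([5700, 227, 2800]);
translate([239, 564, 0]) cube([227, 2656, 2800]);
translate([5712, 564, 0]) cube([227, 2656, 2800]);


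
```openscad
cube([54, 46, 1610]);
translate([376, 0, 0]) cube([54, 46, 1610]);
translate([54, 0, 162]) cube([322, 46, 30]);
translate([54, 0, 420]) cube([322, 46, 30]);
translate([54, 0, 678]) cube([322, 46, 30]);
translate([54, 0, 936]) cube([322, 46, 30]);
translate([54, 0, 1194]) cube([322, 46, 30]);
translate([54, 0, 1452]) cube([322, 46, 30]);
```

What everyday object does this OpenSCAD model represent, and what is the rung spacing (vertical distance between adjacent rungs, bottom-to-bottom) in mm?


A ladder. The rung spacing is 258 mm.

Two tall 54×46 posts with 6 short bars between them — a ladder. Adjacent rungs sit at z = 162 and z = 420, so the spacing is 420 − 162 = 258 mm.


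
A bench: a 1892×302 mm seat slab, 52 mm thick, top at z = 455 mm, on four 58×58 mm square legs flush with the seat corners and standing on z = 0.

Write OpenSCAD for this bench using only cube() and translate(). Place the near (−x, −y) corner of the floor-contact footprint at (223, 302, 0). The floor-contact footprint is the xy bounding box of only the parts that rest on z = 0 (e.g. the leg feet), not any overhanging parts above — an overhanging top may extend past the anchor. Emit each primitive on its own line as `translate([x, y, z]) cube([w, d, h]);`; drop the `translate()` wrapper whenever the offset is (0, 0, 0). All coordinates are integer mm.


translate([223, 302, 403]) cube([1892, 302, 52]);
translate([223, 302, 0]) cube([58, 58, 403]);
translate([223, 546, 0]) cube([58, 58, 403]);
translate([2057, 302, 0]) cube([58, 58, 403]);
translate([2057, 546, 0]) cube([58, 58, 403]);


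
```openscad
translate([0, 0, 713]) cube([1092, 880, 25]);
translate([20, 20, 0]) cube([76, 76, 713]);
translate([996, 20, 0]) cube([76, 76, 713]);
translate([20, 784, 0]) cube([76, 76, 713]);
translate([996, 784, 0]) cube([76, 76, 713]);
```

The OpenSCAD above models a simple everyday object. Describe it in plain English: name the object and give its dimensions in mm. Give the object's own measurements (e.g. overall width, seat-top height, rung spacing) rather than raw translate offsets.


A rectangular dining table. The top is 1092×880×25 mm with its upper surface at z = 738 mm. It stands on four 76×76 mm square legs, each inset 20 mm from the nearest pair of top edges, running from the floor to the underside of the top.


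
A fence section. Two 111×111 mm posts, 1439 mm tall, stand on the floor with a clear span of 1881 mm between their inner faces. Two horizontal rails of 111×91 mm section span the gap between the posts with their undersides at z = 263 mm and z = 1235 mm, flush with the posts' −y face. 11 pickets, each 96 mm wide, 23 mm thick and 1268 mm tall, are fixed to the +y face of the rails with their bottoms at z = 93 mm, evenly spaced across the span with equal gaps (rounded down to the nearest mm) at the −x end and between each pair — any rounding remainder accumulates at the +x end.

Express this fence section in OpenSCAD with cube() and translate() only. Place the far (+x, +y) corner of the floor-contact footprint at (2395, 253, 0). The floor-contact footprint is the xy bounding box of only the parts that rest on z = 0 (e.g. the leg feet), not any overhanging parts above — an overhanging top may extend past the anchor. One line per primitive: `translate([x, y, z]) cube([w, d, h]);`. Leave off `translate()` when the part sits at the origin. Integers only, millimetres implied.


translate([292, 142, 0]) cube([111, 111, 1439]);
translate([2284, 142, 0]) cube([111, 111, 1439]);
translate([403, 142, 263]) cube([1881, 111, 91]);
translate([403, 142, 1235]) cube([1881, 111, 91]);
translate([471, 253, 93]) cube([96, 23, 1268]);
translate([635, 253, 93]) cube([96, 23, 1268]);
translate([799, 253, 93]) cube([96, 23, 1268]);
translate([963, 253, 93]) cube([96, 23, 1268]);
translate([1127, 253, 93]) cube([96, 23, 1268]);
translate([1291, 253, 93]) cube([96, 23, 1268]);
translate([1455, 253, 93]) cube([96, 23, 1268]);
translate([1619, 253, 93]) cube([96, 23, 1268]);
translate([1783, 253, 93]) cube([96, 23, 1268]);
translate([1947, 253, 93]) cube([96, 23, 1268]);
translate([2111, 253, 93]) cube([96, 23, 1268]);


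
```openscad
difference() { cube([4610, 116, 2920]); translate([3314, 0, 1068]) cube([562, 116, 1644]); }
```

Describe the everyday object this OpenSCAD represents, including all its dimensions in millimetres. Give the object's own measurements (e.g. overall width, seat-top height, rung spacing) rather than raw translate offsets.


A wall 4610 mm long (x), 116 mm thick (y), 2920 mm tall, with a rectangular window opening cut through it. The opening is 562 mm wide and 1644 mm tall; its sill is at z = 1068 mm and its near (−x) edge is 3314 mm from the wall's −x end. The opening passes through the full wall thickness.


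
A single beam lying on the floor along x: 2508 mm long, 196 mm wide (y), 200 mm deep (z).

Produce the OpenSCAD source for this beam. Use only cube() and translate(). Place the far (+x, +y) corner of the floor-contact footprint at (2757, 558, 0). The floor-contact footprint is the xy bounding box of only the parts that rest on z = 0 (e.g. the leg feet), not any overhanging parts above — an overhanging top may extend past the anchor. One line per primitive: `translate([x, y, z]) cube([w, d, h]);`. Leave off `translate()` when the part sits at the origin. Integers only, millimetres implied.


translate([249, 362, 0]) cube([2508, 196, 200]);


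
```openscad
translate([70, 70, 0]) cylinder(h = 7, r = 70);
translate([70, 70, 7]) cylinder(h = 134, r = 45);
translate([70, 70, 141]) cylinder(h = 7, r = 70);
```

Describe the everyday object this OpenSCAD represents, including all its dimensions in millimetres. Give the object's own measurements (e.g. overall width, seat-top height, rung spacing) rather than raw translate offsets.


A spool: two coaxial disc flanges of radius 70 mm and thickness 7 mm, joined by a core cylinder of radius 45 mm and height 134 mm. The lower flange rests on z = 0 and the three cylinders share a vertical axis.


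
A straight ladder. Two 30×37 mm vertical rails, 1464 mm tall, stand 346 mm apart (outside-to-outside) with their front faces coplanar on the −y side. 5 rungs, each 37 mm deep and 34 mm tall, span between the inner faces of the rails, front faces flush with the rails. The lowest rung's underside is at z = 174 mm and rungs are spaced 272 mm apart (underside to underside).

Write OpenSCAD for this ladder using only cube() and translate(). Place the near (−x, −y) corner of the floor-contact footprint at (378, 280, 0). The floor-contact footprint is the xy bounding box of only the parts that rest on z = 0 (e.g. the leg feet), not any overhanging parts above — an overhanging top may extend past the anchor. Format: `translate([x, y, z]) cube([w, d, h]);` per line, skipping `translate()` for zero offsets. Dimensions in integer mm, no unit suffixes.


// rung span = 346 - 2*30 = 286
// rung[k] z = 174 + k*272
translate([378, 280, 0]) cube([30, 37, 1464]);
translate([694, 280, 0]) cube([30, 37, 1464]);
translate([408, 280, 174]) cube([286, 37, 34]);
translate([408, 280, 446]) cube([286, 37, 34]);
translate([408, 280, 718]) cube([286, 37, 34]);
translate([408, 280, 990]) cube([286, 37, 34]);
translate([408, 280, 1262]) cube([286, 37, 34]);


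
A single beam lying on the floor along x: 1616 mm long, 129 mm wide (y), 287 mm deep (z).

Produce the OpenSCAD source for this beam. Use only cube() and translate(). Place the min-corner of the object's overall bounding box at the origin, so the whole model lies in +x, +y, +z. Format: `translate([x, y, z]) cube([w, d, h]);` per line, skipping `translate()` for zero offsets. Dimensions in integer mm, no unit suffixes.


cube([1616, 129, 287]);


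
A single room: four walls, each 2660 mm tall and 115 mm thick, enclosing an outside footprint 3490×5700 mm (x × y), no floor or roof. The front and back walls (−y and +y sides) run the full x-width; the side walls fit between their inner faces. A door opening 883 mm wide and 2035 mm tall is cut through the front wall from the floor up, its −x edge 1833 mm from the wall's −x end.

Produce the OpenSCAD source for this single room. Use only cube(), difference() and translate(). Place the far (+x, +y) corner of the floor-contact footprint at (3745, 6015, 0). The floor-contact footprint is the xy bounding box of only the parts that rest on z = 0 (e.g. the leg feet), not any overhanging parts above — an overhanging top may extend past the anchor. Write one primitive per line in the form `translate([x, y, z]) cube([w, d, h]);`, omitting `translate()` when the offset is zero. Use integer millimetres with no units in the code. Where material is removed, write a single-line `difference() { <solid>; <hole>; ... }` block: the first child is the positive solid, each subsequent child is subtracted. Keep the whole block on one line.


difference() { translate([255, 315, 0]) cube([3490, 115, 2660]); translate([2088, 315, 0]) cube([883, 115, 2035]); }
translate([255, 5900, 0]) cube([3490, 115, 2660]);
translate([255, 430, 0]) cube([115, 5470, 2660]);
translate([3630, 430, 0]) cube([115, 5470, 2660]);


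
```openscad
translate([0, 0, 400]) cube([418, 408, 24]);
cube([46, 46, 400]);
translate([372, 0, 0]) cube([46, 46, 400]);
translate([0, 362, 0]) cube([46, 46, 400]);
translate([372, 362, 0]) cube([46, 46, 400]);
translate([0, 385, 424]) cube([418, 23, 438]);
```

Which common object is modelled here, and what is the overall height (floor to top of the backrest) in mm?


A chair. The overall height is 862 mm.

A slab on four corner posts with a tall panel at the back — a chair. The seat slab sits at z = 400 with thickness 24, and the 438 mm backrest starts at the seat top, so the overall height is 400 + 24 + 438 = 862 mm.


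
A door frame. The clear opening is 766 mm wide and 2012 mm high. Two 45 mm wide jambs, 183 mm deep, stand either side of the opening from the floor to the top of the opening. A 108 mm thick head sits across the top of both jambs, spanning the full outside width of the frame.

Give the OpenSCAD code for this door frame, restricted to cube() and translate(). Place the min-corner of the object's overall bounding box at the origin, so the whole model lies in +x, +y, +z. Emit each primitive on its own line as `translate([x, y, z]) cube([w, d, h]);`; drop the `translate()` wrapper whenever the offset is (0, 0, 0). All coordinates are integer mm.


cube([45, 183, 2012]);
translate([811, 0, 0]) cube([45, 183, 2012]);
translate([0, 0, 2012]) cube([856, 183, 108]);


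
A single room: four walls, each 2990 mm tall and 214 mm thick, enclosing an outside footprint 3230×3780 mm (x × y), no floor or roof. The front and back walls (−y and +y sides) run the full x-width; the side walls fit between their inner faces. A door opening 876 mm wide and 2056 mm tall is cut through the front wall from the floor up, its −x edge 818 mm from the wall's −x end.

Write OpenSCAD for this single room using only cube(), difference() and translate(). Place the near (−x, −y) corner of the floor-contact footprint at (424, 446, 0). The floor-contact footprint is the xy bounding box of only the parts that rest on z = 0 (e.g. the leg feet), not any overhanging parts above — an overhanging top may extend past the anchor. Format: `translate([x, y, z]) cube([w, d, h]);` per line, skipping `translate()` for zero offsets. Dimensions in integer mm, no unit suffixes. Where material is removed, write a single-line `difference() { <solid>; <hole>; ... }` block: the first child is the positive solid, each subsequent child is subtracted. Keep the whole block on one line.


difference() { translate([424, 446, 0]) cube([3230, 214, 2990]); translate([1242, 446, 0]) cube([876, 214, 2056]); }
translate([424, 4012, 0]) cube([3230, 214, 2990]);
translate([424, 660, 0]) cube([214, 3352, 2990]);
translate([3440, 660, 0]) cube([214, 3352, 2990]);


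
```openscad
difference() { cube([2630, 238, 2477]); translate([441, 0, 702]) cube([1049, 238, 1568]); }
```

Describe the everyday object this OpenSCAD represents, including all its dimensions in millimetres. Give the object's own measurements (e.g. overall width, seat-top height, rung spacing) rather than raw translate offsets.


A wall 2630 mm long (x), 238 mm thick (y), 2477 mm tall, with a rectangular window opening cut through it. The opening is 1049 mm wide and 1568 mm tall; its sill is at z = 702 mm and its near (−x) edge is 441 mm from the wall's −x end. The opening passes through the full wall thickness.


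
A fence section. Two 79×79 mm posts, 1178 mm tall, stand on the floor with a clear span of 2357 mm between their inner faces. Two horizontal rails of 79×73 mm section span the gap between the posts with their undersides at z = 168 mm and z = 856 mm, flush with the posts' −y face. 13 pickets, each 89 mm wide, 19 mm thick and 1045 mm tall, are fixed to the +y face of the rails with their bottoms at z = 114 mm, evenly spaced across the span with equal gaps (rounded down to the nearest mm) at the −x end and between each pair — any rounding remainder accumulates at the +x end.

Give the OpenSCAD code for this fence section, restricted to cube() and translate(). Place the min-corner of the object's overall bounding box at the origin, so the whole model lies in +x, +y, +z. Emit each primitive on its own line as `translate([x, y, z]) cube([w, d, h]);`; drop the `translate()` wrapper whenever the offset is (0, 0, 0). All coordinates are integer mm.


cube([79, 79, 1178]);
translate([2436, 0, 0]) cube([79, 79, 1178]);
translate([79, 0, 168]) cube([2357, 79, 73]);
translate([79, 0, 856]) cube([2357, 79, 73]);
translate([164, 79, 114]) cube([89, 19, 1045]);
translate([338, 79, 114]) cube([89, 19, 1045]);
translate([512, 79, 114]) cube([89, 19, 1045]);
translate([686, 79, 114]) cube([89, 19, 1045]);
translate([860, 79, 114]) cube([89, 19, 1045]);
translate([1034, 79, 114]) cube([89, 19, 1045]);
translate([1208, 79, 114]) cube([89, 19, 1045]);
translate([1382, 79, 114]) cube([89, 19, 1045]);
translate([1556, 79, 114]) cube([89, 19, 1045]);
translate([1730, 79, 114]) cube([89, 19, 1045]);
translate([1904, 79, 114]) cube([89, 19, 1045]);
translate([2078, 79, 114]) cube([89, 19, 1045]);
translate([2252, 79, 114]) cube([89, 19, 1045]);


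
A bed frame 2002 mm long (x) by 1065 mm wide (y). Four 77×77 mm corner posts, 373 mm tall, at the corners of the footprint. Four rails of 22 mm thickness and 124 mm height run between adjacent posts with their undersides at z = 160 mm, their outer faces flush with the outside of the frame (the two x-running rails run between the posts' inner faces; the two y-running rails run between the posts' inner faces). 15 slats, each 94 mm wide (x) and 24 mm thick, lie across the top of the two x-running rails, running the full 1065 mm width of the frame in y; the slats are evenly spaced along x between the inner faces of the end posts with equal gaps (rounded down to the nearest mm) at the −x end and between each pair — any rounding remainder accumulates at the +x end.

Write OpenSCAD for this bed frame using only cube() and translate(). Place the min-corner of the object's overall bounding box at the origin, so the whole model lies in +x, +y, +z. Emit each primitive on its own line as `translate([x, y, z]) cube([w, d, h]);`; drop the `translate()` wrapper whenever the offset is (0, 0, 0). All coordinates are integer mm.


// slat z = rail_z + rail_h = 160 + 124 = 284
// slat gap = ⌊(1848 − 15·94) / 16⌋ = 27
cube([77, 77, 373]);
translate([0, 988, 0]) cube([77, 77, 373]);
translate([1925, 0, 0]) cube([77, 77, 373]);
translate([1925, 988, 0]) cube([77, 77, 373]);
translate([77, 0, 160]) cube([1848, 22, 124]);
translate([77, 1043, 160]) cube([1848, 22, 124]);
translate([0, 77, 160]) cube([22, 911, 124]);
translate([1980, 77, 160]) cube([22, 911, 124]);
translate([104, 0, 284]) cube([94, 1065, 24]);
translate([225, 0, 284]) cube([94, 1065, 24]);
translate([346, 0, 284]) cube([94, 1065, 24]);
translate([467, 0, 284]) cube([94, 1065, 24]);
translate([588, 0, 284]) cube([94, 1065, 24]);
translate([709, 0, 284]) cube([94, 1065, 24]);
translate([830, 0, 284]) cube([94, 1065, 24]);
translate([951, 0, 284]) cube([94, 1065, 24]);
translate([1072, 0, 284]) cube([94, 1065, 24]);
translate([1193, 0, 284]) cube([94, 1065, 24]);
translate([1314, 0, 284]) cube([94, 1065, 24]);
translate([1435, 0, 284]) cube([94, 1065, 24]);
translate([1556, 0, 284]) cube([94, 1065, 24]);
translate([1677, 0, 284]) cube([94, 1065, 24]);
translate([1798, 0, 284]) cube([94, 1065, 24]);


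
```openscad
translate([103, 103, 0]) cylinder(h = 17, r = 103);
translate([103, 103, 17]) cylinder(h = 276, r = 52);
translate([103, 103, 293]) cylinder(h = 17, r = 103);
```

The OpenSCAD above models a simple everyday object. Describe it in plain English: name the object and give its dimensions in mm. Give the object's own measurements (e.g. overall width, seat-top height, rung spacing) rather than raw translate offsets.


A spool: two coaxial disc flanges of radius 103 mm and thickness 17 mm, joined by a core cylinder of radius 52 mm and height 276 mm. The lower flange rests on z = 0 and the three cylinders share a vertical axis.


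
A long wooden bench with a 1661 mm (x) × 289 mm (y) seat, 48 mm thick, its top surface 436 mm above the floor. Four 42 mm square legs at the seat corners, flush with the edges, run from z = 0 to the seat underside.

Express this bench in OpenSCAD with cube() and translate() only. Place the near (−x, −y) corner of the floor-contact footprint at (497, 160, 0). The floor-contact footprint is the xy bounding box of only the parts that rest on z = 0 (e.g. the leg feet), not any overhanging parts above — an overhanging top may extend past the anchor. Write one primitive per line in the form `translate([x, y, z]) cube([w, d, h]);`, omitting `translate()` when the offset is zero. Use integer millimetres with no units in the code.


translate([497, 160, 388]) cube([1661, 289, 48]);
translate([497, 160, 0]) cube([42, 42, 388]);
translate([497, 407, 0]) cube([42, 42, 388]);
translate([2116, 160, 0]) cube([42, 42, 388]);
translate([2116, 407, 0]) cube([42, 42, 388]);


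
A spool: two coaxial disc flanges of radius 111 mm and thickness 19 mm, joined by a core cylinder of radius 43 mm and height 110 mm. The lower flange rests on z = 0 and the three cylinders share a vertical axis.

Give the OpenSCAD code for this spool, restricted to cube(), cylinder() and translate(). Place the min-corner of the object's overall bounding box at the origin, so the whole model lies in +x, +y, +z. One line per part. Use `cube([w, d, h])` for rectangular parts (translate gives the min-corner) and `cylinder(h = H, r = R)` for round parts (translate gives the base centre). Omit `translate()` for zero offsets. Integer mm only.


translate([111, 111, 0]) cylinder(h = 19, r = 111);
translate([111, 111, 19]) cylinder(h = 110, r = 43);
translate([111, 111, 129]) cylinder(h = 19, r = 111);


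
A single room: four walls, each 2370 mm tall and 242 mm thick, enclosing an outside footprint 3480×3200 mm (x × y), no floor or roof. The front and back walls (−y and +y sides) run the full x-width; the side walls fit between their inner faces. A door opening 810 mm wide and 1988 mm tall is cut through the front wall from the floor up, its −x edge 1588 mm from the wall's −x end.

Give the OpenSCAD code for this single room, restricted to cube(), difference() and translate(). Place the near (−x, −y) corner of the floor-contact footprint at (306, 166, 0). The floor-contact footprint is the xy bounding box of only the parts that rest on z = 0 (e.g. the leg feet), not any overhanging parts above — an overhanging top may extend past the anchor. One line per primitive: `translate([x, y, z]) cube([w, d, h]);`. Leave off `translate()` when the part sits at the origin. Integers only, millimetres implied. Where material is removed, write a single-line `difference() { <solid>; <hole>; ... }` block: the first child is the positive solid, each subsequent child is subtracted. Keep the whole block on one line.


difference() { translate([306, 166, 0]) cube([3480, 242, 2370]); translate([1894, 166, 0]) cube([810, 242, 1988]); }
translate([306, 3124, 0]) cube([3480, 242, 2370]);
translate([306, 408, 0]) cube([242, 2716, 2370]);
translate([3544, 408, 0]) cube([242, 2716, 2370]);


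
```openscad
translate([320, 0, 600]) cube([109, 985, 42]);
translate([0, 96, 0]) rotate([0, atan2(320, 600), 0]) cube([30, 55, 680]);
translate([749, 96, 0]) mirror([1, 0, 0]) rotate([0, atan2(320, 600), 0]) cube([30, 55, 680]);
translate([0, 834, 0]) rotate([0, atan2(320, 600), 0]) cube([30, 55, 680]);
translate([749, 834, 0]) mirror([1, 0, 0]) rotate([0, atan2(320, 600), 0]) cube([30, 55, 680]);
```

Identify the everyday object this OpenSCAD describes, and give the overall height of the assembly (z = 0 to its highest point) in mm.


A sawhorse. The overall height is 642 mm.

A beam across two mirrored pairs of raked legs — a sawhorse. The beam's underside is at z = 600 (matching the legs' vertical rise in atan2(320, 600)) and the beam is 42 mm tall, so its top is at 600 + 42 = 642 mm. The raked legs top out at the beam's underside, so that is the highest point.


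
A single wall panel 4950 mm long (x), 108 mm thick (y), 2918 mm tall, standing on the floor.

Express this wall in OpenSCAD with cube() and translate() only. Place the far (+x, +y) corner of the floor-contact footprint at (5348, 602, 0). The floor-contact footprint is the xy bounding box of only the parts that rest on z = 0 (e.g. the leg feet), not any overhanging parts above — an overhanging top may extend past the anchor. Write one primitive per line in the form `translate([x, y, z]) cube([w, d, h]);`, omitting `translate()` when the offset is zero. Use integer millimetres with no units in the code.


translate([398, 494, 0]) cube([4950, 108, 2918]);


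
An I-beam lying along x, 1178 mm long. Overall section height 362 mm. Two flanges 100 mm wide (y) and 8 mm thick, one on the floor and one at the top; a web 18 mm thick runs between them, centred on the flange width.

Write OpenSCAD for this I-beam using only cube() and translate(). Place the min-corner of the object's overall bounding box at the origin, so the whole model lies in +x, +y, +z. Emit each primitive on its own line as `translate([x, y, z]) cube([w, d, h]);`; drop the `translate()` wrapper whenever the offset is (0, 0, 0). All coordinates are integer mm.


cube([1178, 100, 8]);
translate([0, 41, 8]) cube([1178, 18, 346]);
translate([0, 0, 354]) cube([1178, 100, 8]);


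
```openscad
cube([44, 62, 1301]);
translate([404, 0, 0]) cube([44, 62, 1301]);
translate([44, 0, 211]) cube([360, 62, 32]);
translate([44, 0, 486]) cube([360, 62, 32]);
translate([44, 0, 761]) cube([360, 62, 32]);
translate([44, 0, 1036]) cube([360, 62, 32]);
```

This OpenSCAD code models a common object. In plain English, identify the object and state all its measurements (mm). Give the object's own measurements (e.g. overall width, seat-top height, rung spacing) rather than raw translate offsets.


A straight ladder. Two 44×62 mm vertical rails, 1301 mm tall, stand 448 mm apart (outside-to-outside) with their front faces coplanar on the −y side. 4 rungs, each 62 mm deep and 32 mm tall, span between the inner faces of the rails, front faces flush with the rails. The lowest rung's underside is at z = 211 mm and rungs are spaced 275 mm apart (underside to underside).


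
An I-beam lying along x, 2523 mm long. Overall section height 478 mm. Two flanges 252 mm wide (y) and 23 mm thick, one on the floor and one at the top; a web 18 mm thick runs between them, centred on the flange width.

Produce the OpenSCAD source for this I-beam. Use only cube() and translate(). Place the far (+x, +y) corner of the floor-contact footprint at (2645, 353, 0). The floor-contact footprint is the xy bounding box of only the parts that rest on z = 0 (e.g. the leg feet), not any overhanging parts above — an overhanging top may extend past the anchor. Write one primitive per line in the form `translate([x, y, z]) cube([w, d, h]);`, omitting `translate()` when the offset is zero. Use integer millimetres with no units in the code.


translate([122, 101, 0]) cube([2523, 252, 23]);
translate([122, 218, 23]) cube([2523, 18, 432]);
translate([122, 101, 455]) cube([2523, 252, 23]);


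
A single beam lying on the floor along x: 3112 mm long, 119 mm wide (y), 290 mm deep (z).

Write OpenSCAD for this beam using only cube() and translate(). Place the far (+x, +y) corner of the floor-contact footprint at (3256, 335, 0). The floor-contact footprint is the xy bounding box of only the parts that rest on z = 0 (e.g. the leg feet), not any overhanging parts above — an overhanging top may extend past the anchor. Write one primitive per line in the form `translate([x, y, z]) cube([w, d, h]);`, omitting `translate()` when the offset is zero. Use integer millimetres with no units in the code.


translate([144, 216, 0]) cube([3112, 119, 290]);
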